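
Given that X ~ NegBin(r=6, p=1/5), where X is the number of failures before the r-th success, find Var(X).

For X ~ NegBin(r=6, p=1/5), where X is the number of failures before the r-th success:
Var(X) = 120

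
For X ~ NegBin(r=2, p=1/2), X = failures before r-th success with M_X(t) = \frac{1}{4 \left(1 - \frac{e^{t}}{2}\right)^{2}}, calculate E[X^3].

To find E[X^3], compute M^(3)(0):
M^(1)(t) = \frac{e^{t}}{4 \left(1 - \frac{e^{t}}{2}\right)^{3}}
M^(2)(t) = \frac{e^{t}}{4 \left(1 - \frac{e^{t}}{2}\right)^{3}} + \frac{3 e^{2 t}}{8 \left(1 - \frac{e^{t}}{2}\right)^{4}}
M^(3)(t) = \frac{e^{t}}{4 \left(1 - \frac{e^{t}}{2}\right)^{3}} + \frac{9 e^{2 t}}{8 \left(1 - \frac{e^{t}}{2}\right)^{4}} + \frac{3 e^{3 t}}{4 \left(1 - \frac{e^{t}}{2}\right)^{5}}
M^(3)(0) = 44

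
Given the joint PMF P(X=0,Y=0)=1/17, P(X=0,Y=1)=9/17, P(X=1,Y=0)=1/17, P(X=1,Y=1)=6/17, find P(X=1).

P(X=1) = P(X=1,Y=0) + P(X=1,Y=1)
= 1/17 + 6/17
= 7/17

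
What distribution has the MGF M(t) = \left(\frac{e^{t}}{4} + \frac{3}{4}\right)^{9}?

The MGF M(t) = \left(\frac{e^{t}}{4} + \frac{3}{4}\right)^{9} is the standard form for the Binomial distribution.
Comparing with the known MGF formula identifies: Binomial(n=9, p=1/4)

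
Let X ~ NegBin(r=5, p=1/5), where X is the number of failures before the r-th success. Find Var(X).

For X ~ NegBin(r=5, p=1/5), where X is the number of failures before the r-th success:
Var(X) = 100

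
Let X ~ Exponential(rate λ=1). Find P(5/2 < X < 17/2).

P(5/2 < X < 17/2) = ∫_{5/2}^{17/2} f(x) dx
where f(x) = e^{- x}
= - \frac{1 - e^{6}}{e^{\frac{17}{2}}}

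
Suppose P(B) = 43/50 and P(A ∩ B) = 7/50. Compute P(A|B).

P(A|B) = P(A ∩ B) / P(B)
= (7/50) / (43/50)
= 7/43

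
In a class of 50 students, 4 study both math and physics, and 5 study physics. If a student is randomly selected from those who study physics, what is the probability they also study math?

P(A ∩ B) = 4/50 = 2/25
P(B) = 5/50 = 1/10
P(A|B) = P(A ∩ B) / P(B) = (2/25) / (1/10) = 4/5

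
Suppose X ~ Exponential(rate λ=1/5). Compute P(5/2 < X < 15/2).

P(5/2 < X < 15/2) = ∫_{5/2}^{15/2} f(x) dx
where f(x) = \frac{e^{- \frac{x}{5}}}{5}
= - \frac{1 - e}{e^{\frac{3}{2}}}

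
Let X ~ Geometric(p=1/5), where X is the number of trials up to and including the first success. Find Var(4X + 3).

For X ~ Geometric(p=1/5), where X is the number of trials up to and including the first success:
Var(X) = 20
Var(4X + 3) = (4)² × Var(X) = 16 × 20 = 320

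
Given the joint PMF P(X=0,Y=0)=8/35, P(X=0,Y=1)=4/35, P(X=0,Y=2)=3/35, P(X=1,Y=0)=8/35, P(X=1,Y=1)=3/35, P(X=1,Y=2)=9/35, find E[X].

First find marginal of X:
P(X=0) = 3/7
P(X=1) = 4/7
E[X] = 0 × 3/7 + 1 × 4/7 = 4/7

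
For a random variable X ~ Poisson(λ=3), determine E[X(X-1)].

E[X(X-1)] = E[X² - X] = E[X²] - E[X]
E[X] = 3
E[X²] = Var(X) + (E[X])² = 3 + (3)² = 12
E[X(X-1)] = 12 - 3 = 9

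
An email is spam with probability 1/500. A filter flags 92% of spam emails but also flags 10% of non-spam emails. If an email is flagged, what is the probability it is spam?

Let D = the rare event, + = positive/flagged.
P(D) = 1/500
P(+|D) = 92/100 = 23/25
P(+|D') = 10/100 = 1/10
P(+) = P(+|D)P(D) + P(+|D')P(D')
     = \frac{23}{25} × \frac{1}{500} + \frac{1}{10} × \frac{499}{500}
     = \frac{2541}{25000}
P(D|+) = P(+|D)P(D)/P(+) = \frac{46}{2541}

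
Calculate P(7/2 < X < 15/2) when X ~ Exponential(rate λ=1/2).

P(7/2 < X < 15/2) = ∫_{7/2}^{15/2} f(x) dx
where f(x) = \frac{e^{- \frac{x}{2}}}{2}
= - \frac{1 - e^{2}}{e^{\frac{15}{4}}}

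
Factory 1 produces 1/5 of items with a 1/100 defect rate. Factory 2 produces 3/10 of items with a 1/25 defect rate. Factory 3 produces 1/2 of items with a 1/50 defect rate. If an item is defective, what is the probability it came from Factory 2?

Using Bayes' theorem:
P(F1) = 1/5, P(D|F1) = 1/100
P(F2) = 3/10, P(D|F2) = 1/25
P(F3) = 1/2, P(D|F3) = 1/50
P(D) = P(D|F1)P(F1) + P(D|F2)P(F2) + P(D|F3)P(F3)
     = \frac{3}{125}
P(F2|D) = P(D|F2)P(F2) / P(D)
= \frac{1}{2}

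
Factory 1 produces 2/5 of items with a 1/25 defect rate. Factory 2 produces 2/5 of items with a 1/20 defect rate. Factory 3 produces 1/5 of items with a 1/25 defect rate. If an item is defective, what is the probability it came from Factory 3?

Using Bayes' theorem:
P(F1) = 2/5, P(D|F1) = 1/25
P(F2) = 2/5, P(D|F2) = 1/20
P(F3) = 1/5, P(D|F3) = 1/25
P(D) = P(D|F1)P(F1) + P(D|F2)P(F2) + P(D|F3)P(F3)
     = \frac{11}{250}
P(F3|D) = P(D|F3)P(F3) / P(D)
= \frac{2}{11}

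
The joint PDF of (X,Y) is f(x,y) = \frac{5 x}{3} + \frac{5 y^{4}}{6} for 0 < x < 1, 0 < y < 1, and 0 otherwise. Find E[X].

E[X] = ∫_0^1 ∫_0^1 x × f(x,y) dy dx
= ∫_0^1 ∫_0^1 x × (\frac{5 x}{3} + \frac{5 y^{4}}{6}) dy dx
= \frac{23}{36}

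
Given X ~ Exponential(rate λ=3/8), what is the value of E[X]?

For X ~ Exponential(rate λ=3/8), the expected value is:
E[X] = \frac{8}{3}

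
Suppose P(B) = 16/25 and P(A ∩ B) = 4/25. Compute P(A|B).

P(A|B) = P(A ∩ B) / P(B)
= (4/25) / (16/25)
= 1/4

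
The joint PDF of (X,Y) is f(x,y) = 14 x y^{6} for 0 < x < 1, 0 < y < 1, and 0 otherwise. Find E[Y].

E[Y] = ∫_0^1 ∫_0^1 y × f(x,y) dx dy
= \frac{7}{8}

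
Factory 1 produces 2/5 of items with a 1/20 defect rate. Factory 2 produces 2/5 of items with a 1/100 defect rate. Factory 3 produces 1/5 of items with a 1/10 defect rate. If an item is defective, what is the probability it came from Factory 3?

Using Bayes' theorem:
P(F1) = 2/5, P(D|F1) = 1/20
P(F2) = 2/5, P(D|F2) = 1/100
P(F3) = 1/5, P(D|F3) = 1/10
P(D) = P(D|F1)P(F1) + P(D|F2)P(F2) + P(D|F3)P(F3)
     = \frac{11}{250}
P(F3|D) = P(D|F3)P(F3) / P(D)
= \frac{5}{11}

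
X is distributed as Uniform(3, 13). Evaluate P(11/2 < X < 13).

P(11/2 < X < 13) = ∫_{11/2}^{13} f(x) dx
where f(x) = \frac{1}{10}
= \frac{3}{4}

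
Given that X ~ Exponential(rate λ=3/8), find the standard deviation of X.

For X ~ Exponential(rate λ=3/8):
Var(X) = \frac{64}{9}
SD(X) = √(Var(X)) = √(\frac{64}{9}) = \frac{8}{3}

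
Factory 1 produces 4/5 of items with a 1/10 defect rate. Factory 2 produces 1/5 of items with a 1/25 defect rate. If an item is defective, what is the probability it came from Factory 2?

Using Bayes' theorem:
P(F1) = 4/5, P(D|F1) = 1/10
P(F2) = 1/5, P(D|F2) = 1/25
P(D) = P(D|F1)P(F1) + P(D|F2)P(F2)
     = \frac{11}{125}
P(F2|D) = P(D|F2)P(F2) / P(D)
= \frac{1}{11}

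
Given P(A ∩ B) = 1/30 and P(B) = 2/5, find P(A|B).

P(A|B) = P(A ∩ B) / P(B)
= (1/30) / (2/5)
= 1/12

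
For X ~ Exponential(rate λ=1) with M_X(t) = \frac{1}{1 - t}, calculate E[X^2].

To find E[X^2], compute M^(2)(0):
M^(1)(t) = \frac{1}{\left(1 - t\right)^{2}}
M^(2)(t) = \frac{2}{\left(1 - t\right)^{3}}
M^(2)(0) = 2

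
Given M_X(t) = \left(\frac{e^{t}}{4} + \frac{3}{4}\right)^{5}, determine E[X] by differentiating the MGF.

To find E[X], compute M^(1)(0):
M^(1)(t) = \frac{5 \left(\frac{e^{t}}{4} + \frac{3}{4}\right)^{4} e^{t}}{4}
M^(1)(0) = \frac{5}{4}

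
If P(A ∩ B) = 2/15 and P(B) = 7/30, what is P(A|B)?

P(A|B) = P(A ∩ B) / P(B)
= (2/15) / (7/30)
= 4/7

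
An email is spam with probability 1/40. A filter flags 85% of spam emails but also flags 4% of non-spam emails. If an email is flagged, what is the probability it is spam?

Let D = the rare event, + = positive/flagged.
P(D) = 1/40
P(+|D) = 85/100 = 17/20
P(+|D') = 4/100 = 1/25
P(+) = P(+|D)P(D) + P(+|D')P(D')
     = \frac{17}{20} × \frac{1}{40} + \frac{1}{25} × \frac{39}{40}
     = \frac{241}{4000}
P(D|+) = P(+|D)P(D)/P(+) = \frac{85}{241}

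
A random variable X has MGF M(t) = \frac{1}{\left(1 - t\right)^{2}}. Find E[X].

To find E[X], compute M^(1)(0):
M^(1)(t) = \frac{2}{\left(1 - t\right)^{3}}
M^(1)(0) = 2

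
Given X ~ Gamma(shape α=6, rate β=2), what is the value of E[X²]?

Using the identity E[X²] = Var(X) + (E[X])²:
E[X] = 3
Var(X) = \frac{3}{2}
E[X²] = \frac{3}{2} + (3)²
= \frac{21}{2}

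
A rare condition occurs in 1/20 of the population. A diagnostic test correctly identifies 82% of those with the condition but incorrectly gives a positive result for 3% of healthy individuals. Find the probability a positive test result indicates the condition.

Let D = the rare event, + = positive/flagged.
P(D) = 1/20
P(+|D) = 82/100 = 41/50
P(+|D') = 3/100
P(+) = P(+|D)P(D) + P(+|D')P(D')
     = \frac{41}{50} × \frac{1}{20} + \frac{3}{100} × \frac{19}{20}
     = \frac{139}{2000}
P(D|+) = P(+|D)P(D)/P(+) = \frac{82}{139}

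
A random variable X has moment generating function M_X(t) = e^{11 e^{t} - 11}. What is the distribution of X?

The MGF M(t) = e^{11 e^{t} - 11} is the standard form for the Poisson distribution.
Comparing with the known MGF formula identifies: Poisson(λ=11)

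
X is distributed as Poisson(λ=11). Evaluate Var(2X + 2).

For X ~ Poisson(λ=11):
Var(X) = 11
Var(2X + 2) = (2)² × Var(X) = 4 × 11 = 44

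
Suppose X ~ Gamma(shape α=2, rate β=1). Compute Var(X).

For X ~ Gamma(shape α=2, rate β=1):
Var(X) = 2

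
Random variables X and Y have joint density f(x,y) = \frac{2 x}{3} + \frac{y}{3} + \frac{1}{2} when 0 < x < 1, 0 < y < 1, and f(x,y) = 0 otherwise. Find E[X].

E[X] = ∫_0^1 ∫_0^1 x × f(x,y) dy dx
= ∫_0^1 ∫_0^1 x × (\frac{2 x}{3} + \frac{y}{3} + \frac{1}{2}) dy dx
= \frac{5}{9}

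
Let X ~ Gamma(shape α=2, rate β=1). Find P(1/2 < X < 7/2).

P(1/2 < X < 7/2) = ∫_{1/2}^{7/2} f(x) dx
where f(x) = x e^{- x}
= \frac{3 \left(-3 + e^{3}\right)}{2 e^{\frac{7}{2}}}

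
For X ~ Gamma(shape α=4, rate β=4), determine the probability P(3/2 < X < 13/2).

P(3/2 < X < 13/2) = ∫_{3/2}^{13/2} f(x) dx
where f(x) = \frac{128 x^{3} e^{- 4 x}}{3}
= \frac{-9883 + 183 e^{20}}{3 e^{26}}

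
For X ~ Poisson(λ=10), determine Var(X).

For X ~ Poisson(λ=10):
Var(X) = 10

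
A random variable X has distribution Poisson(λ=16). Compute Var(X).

For X ~ Poisson(λ=16):
Var(X) = 16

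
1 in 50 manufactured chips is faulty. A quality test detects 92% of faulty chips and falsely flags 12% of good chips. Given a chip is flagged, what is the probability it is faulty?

Let D = the rare event, + = positive/flagged.
P(D) = 1/50
P(+|D) = 92/100 = 23/25
P(+|D') = 12/100 = 3/25
P(+) = P(+|D)P(D) + P(+|D')P(D')
     = \frac{23}{25} × \frac{1}{50} + \frac{3}{25} × \frac{49}{50}
     = \frac{17}{125}
P(D|+) = P(+|D)P(D)/P(+) = \frac{23}{170}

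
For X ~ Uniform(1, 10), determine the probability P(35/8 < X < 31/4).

P(35/8 < X < 31/4) = ∫_{35/8}^{31/4} f(x) dx
where f(x) = \frac{1}{9}
= \frac{3}{8}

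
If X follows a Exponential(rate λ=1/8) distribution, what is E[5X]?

For X ~ Exponential(rate λ=1/8):
E[X] = 8
E[5X] = 5 × E[X] + 0 = 40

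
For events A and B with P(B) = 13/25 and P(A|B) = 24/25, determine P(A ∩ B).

By definition, P(A|B) = P(A ∩ B) / P(B)
So P(A ∩ B) = P(A|B) × P(B)
= 24/25 × 13/25
= 312/625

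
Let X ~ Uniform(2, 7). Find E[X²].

Using the identity E[X²] = Var(X) + (E[X])²:
E[X] = \frac{9}{2}
Var(X) = \frac{25}{12}
E[X²] = \frac{25}{12} + (\frac{9}{2})²
= \frac{67}{3}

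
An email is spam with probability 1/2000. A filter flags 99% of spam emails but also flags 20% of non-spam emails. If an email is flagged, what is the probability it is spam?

Let D = the rare event, + = positive/flagged.
P(D) = 1/2000
P(+|D) = 99/100
P(+|D') = 20/100 = 1/5
P(+) = P(+|D)P(D) + P(+|D')P(D')
     = \frac{99}{100} × \frac{1}{2000} + \frac{1}{5} × \frac{1999}{2000}
     = \frac{40079}{200000}
P(D|+) = P(+|D)P(D)/P(+) = \frac{99}{40079}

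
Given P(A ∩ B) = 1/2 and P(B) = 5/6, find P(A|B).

P(A|B) = P(A ∩ B) / P(B)
= (1/2) / (5/6)
= 3/5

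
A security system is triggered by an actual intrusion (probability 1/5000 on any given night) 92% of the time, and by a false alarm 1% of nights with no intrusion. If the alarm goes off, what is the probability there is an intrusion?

Let D = the rare event, + = positive/flagged.
P(D) = 1/5000
P(+|D) = 92/100 = 23/25
P(+|D') = 1/100
P(+) = P(+|D)P(D) + P(+|D')P(D')
     = \frac{23}{25} × \frac{1}{5000} + \frac{1}{100} × \frac{4999}{5000}
     = \frac{5091}{500000}
P(D|+) = P(+|D)P(D)/P(+) = \frac{92}{5091}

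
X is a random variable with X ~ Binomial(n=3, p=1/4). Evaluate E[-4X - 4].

For X ~ Binomial(n=3, p=1/4):
E[X] = \frac{3}{4}
E[-4X - 4] = -4 × E[X] - 4 = -7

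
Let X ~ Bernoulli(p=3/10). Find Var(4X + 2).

For X ~ Bernoulli(p=3/10):
Var(X) = \frac{21}{100}
Var(4X + 2) = (4)² × Var(X) = 16 × \frac{21}{100} = \frac{84}{25}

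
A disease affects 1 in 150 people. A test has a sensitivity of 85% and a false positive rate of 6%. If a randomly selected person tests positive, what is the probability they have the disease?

Let D = the rare event, + = positive/flagged.
P(D) = 1/150
P(+|D) = 85/100 = 17/20
P(+|D') = 6/100 = 3/50
P(+) = P(+|D)P(D) + P(+|D')P(D')
     = \frac{17}{20} × \frac{1}{150} + \frac{3}{50} × \frac{149}{150}
     = \frac{979}{15000}
P(D|+) = P(+|D)P(D)/P(+) = \frac{85}{979}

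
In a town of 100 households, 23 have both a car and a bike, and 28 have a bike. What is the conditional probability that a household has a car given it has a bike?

P(A ∩ B) = 23/100
P(B) = 28/100 = 7/25
P(A|B) = P(A ∩ B) / P(B) = (23/100) / (7/25) = 23/28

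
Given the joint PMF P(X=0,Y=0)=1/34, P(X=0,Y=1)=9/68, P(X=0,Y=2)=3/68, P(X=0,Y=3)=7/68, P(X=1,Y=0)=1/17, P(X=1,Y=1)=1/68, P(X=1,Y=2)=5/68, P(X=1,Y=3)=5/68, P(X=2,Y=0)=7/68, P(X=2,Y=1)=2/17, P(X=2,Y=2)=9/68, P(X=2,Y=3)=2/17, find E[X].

First find marginal of X:
P(X=0) = 21/68
P(X=1) = 15/68
P(X=2) = 8/17
E[X] = 0 × 21/68 + 1 × 15/68 + 2 × 8/17 = 79/68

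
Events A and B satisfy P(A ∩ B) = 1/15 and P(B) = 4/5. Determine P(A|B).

P(A|B) = P(A ∩ B) / P(B)
= (1/15) / (4/5)
= 1/12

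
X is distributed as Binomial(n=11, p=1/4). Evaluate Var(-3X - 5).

For X ~ Binomial(n=11, p=1/4):
Var(X) = \frac{33}{16}
Var(-3X - 5) = (-3)² × Var(X) = 9 × \frac{33}{16} = \frac{297}{16}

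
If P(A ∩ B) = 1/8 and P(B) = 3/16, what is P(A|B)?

P(A|B) = P(A ∩ B) / P(B)
= (1/8) / (3/16)
= 2/3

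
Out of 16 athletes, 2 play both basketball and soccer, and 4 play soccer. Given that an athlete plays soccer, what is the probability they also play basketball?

P(A ∩ B) = 2/16 = 1/8
P(B) = 4/16 = 1/4
P(A|B) = P(A ∩ B) / P(B) = (1/8) / (1/4) = 1/2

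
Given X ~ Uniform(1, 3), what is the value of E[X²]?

Using the identity E[X²] = Var(X) + (E[X])²:
E[X] = 2
Var(X) = \frac{1}{3}
E[X²] = \frac{1}{3} + (2)²
= \frac{13}{3}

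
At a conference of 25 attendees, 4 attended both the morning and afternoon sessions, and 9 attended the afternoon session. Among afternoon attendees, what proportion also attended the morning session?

P(A ∩ B) = 4/25
P(B) = 9/25
P(A|B) = P(A ∩ B) / P(B) = (4/25) / (9/25) = 4/9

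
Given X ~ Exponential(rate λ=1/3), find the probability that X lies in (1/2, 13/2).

P(1/2 < X < 13/2) = ∫_{1/2}^{13/2} f(x) dx
where f(x) = \frac{e^{- \frac{x}{3}}}{3}
= - \frac{1 - e^{2}}{e^{\frac{13}{6}}}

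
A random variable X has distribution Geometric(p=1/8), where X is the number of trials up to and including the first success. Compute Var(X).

For X ~ Geometric(p=1/8), where X is the number of trials up to and including the first success:
Var(X) = 56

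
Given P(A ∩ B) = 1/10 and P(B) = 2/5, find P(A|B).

P(A|B) = P(A ∩ B) / P(B)
= (1/10) / (2/5)
= 1/4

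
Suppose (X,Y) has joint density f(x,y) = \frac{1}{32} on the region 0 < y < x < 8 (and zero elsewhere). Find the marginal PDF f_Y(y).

f_Y(y) = ∫_y^8 \frac{1}{32} dx = \frac{1}{4} - \frac{y}{32}
for 0 < y < 8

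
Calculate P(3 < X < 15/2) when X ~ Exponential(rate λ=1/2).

P(3 < X < 15/2) = ∫_{3}^{15/2} f(x) dx
where f(x) = \frac{e^{- \frac{x}{2}}}{2}
= - \frac{1}{e^{\frac{15}{4}}} + e^{- \frac{3}{2}}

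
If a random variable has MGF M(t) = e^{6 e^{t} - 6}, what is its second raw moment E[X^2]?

To find E[X^2], compute M^(2)(0):
M^(1)(t) = 6 e^{t} e^{6 e^{t} - 6}
M^(2)(t) = 36 e^{2 t} e^{6 e^{t} - 6} + 6 e^{t} e^{6 e^{t} - 6}
M^(2)(0) = 42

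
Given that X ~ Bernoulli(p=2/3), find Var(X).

For X ~ Bernoulli(p=2/3):
Var(X) = \frac{2}{9}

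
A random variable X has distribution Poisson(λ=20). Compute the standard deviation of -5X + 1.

For X ~ Poisson(λ=20):
Var(X) = 20
SD(X) = √(Var(X)) = √(20) = 2 \sqrt{5}
SD(-5X + 1) = |-5| × SD(X) = 5 × 2 \sqrt{5} = 10 \sqrt{5}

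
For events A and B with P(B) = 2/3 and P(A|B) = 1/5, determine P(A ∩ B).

By definition, P(A|B) = P(A ∩ B) / P(B)
So P(A ∩ B) = P(A|B) × P(B)
= 1/5 × 2/3
= 2/15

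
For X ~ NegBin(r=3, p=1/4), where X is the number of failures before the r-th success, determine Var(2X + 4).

For X ~ NegBin(r=3, p=1/4), where X is the number of failures before the r-th success:
Var(X) = 36
Var(2X + 4) = (2)² × Var(X) = 4 × 36 = 144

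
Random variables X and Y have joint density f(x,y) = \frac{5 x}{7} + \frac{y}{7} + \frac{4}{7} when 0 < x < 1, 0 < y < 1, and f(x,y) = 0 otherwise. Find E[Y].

E[Y] = ∫_0^1 ∫_0^1 y × f(x,y) dx dy
= \frac{43}{84}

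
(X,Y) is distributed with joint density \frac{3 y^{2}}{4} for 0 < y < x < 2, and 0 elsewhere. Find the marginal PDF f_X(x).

f_X(x) = ∫_0^x \frac{3 y^{2}}{4} dy = \frac{x^{3}}{4}
for 0 < x < 2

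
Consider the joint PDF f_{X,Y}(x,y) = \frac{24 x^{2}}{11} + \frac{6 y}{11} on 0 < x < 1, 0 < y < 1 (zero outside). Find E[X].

E[X] = ∫_0^1 ∫_0^1 x × f(x,y) dy dx
= ∫_0^1 ∫_0^1 x × (\frac{24 x^{2}}{11} + \frac{6 y}{11}) dy dx
= \frac{15}{22}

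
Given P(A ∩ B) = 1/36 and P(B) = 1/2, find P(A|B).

P(A|B) = P(A ∩ B) / P(B)
= (1/36) / (1/2)
= 1/18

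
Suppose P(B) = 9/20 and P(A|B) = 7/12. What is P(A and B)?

By definition, P(A|B) = P(A ∩ B) / P(B)
So P(A ∩ B) = P(A|B) × P(B)
= 7/12 × 9/20
= 21/80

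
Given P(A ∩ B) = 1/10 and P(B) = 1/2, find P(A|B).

P(A|B) = P(A ∩ B) / P(B)
= (1/10) / (1/2)
= 1/5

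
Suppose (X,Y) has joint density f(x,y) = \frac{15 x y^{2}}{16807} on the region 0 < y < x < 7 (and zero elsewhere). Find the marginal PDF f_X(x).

f_X(x) = ∫_0^x \frac{15 x y^{2}}{16807} dy = \frac{5 x^{4}}{16807}
for 0 < x < 7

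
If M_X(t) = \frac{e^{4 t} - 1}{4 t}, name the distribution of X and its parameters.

The MGF M(t) = \frac{e^{4 t} - 1}{4 t} is the standard form for the Uniform distribution.
Comparing with the known MGF formula identifies: Uniform(0, 4)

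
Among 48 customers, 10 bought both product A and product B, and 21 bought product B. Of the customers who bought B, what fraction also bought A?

P(A ∩ B) = 10/48 = 5/24
P(B) = 21/48 = 7/16
P(A|B) = P(A ∩ B) / P(B) = (5/24) / (7/16) = 10/21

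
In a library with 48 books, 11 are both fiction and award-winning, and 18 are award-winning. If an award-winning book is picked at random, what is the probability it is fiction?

P(A ∩ B) = 11/48
P(B) = 18/48 = 3/8
P(A|B) = P(A ∩ B) / P(B) = (11/48) / (3/8) = 11/18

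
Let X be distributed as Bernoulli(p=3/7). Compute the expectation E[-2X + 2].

For X ~ Bernoulli(p=3/7):
E[X] = \frac{3}{7}
E[-2X + 2] = -2 × E[X] + 2 = \frac{8}{7}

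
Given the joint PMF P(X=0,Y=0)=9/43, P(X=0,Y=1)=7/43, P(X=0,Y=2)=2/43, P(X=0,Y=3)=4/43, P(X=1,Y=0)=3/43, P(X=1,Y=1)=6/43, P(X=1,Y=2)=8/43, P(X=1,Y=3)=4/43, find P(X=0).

P(X=0) = P(X=0,Y=0) + P(X=0,Y=1) + P(X=0,Y=2) + P(X=0,Y=3)
= 9/43 + 7/43 + 2/43 + 4/43
= 22/43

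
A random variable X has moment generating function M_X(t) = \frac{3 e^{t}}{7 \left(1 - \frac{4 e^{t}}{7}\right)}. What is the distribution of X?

The MGF M(t) = \frac{3 e^{t}}{7 \left(1 - \frac{4 e^{t}}{7}\right)} is the standard form for the Geometric distribution.
Comparing with the known MGF formula identifies: Geometric(p=3/7), X = trial number of first success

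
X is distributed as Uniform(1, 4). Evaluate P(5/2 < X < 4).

P(5/2 < X < 4) = ∫_{5/2}^{4} f(x) dx
where f(x) = \frac{1}{3}
= \frac{1}{2}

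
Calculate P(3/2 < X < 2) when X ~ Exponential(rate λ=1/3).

P(3/2 < X < 2) = ∫_{3/2}^{2} f(x) dx
where f(x) = \frac{e^{- \frac{x}{3}}}{3}
= - \frac{1}{e^{\frac{2}{3}}} + e^{- \frac{1}{2}}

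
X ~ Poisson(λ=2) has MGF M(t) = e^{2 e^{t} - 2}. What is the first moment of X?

To find E[X], compute M^(1)(0):
M^(1)(t) = 2 e^{t} e^{2 e^{t} - 2}
M^(1)(0) = 2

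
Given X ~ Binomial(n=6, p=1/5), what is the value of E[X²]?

Using the identity E[X²] = Var(X) + (E[X])²:
E[X] = \frac{6}{5}
Var(X) = \frac{24}{25}
E[X²] = \frac{24}{25} + (\frac{6}{5})²
= \frac{12}{5}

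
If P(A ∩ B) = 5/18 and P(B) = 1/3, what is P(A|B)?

P(A|B) = P(A ∩ B) / P(B)
= (5/18) / (1/3)
= 5/6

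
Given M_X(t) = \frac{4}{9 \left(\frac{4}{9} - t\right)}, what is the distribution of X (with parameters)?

The MGF M(t) = \frac{4}{9 \left(\frac{4}{9} - t\right)} is the standard form for the Exponential distribution.
Comparing with the known MGF formula identifies: Exponential(rate λ=4/9)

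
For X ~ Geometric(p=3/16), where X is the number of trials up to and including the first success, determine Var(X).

For X ~ Geometric(p=3/16), where X is the number of trials up to and including the first success:
Var(X) = \frac{208}{9}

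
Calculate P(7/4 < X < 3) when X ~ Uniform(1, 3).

P(7/4 < X < 3) = ∫_{7/4}^{3} f(x) dx
where f(x) = \frac{1}{2}
= \frac{5}{8}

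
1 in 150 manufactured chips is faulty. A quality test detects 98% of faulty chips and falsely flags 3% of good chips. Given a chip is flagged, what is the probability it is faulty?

Let D = the rare event, + = positive/flagged.
P(D) = 1/150
P(+|D) = 98/100 = 49/50
P(+|D') = 3/100
P(+) = P(+|D)P(D) + P(+|D')P(D')
     = \frac{49}{50} × \frac{1}{150} + \frac{3}{100} × \frac{149}{150}
     = \frac{109}{3000}
P(D|+) = P(+|D)P(D)/P(+) = \frac{98}{545}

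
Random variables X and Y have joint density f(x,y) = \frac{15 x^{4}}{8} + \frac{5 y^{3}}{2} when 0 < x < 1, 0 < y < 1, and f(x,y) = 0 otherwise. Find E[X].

E[X] = ∫_0^1 ∫_0^1 x × f(x,y) dy dx
= ∫_0^1 ∫_0^1 x × (\frac{15 x^{4}}{8} + \frac{5 y^{3}}{2}) dy dx
= \frac{5}{8}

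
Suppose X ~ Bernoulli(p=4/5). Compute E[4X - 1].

For X ~ Bernoulli(p=4/5):
E[X] = \frac{4}{5}
E[4X - 1] = 4 × E[X] - 1 = \frac{11}{5}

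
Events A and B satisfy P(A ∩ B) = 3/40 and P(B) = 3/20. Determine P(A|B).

P(A|B) = P(A ∩ B) / P(B)
= (3/40) / (3/20)
= 1/2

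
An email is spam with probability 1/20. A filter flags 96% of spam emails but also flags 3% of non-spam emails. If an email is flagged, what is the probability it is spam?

Let D = the rare event, + = positive/flagged.
P(D) = 1/20
P(+|D) = 96/100 = 24/25
P(+|D') = 3/100
P(+) = P(+|D)P(D) + P(+|D')P(D')
     = \frac{24}{25} × \frac{1}{20} + \frac{3}{100} × \frac{19}{20}
     = \frac{153}{2000}
P(D|+) = P(+|D)P(D)/P(+) = \frac{32}{51}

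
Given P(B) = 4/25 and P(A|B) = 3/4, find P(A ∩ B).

By definition, P(A|B) = P(A ∩ B) / P(B)
So P(A ∩ B) = P(A|B) × P(B)
= 3/4 × 4/25
= 3/25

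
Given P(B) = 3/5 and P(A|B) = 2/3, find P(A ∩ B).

By definition, P(A|B) = P(A ∩ B) / P(B)
So P(A ∩ B) = P(A|B) × P(B)
= 2/3 × 3/5
= 2/5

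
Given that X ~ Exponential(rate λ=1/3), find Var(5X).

For X ~ Exponential(rate λ=1/3):
Var(X) = 9
Var(5X) = (5)² × Var(X) = 25 × 9 = 225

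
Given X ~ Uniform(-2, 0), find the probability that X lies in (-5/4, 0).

P(-5/4 < X < 0) = ∫_{-5/4}^{0} f(x) dx
where f(x) = \frac{1}{2}
= \frac{5}{8}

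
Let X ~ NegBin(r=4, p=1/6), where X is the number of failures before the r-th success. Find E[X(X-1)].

E[X(X-1)] = E[X² - X] = E[X²] - E[X]
E[X] = 20
E[X²] = Var(X) + (E[X])² = 120 + (20)² = 520
E[X(X-1)] = 520 - 20 = 500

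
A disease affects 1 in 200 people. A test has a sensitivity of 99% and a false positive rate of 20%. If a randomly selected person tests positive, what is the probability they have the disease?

Let D = the rare event, + = positive/flagged.
P(D) = 1/200
P(+|D) = 99/100
P(+|D') = 20/100 = 1/5
P(+) = P(+|D)P(D) + P(+|D')P(D')
     = \frac{99}{100} × \frac{1}{200} + \frac{1}{5} × \frac{199}{200}
     = \frac{4079}{20000}
P(D|+) = P(+|D)P(D)/P(+) = \frac{99}{4079}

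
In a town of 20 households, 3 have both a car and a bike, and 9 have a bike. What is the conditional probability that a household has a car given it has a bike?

P(A ∩ B) = 3/20
P(B) = 9/20
P(A|B) = P(A ∩ B) / P(B) = (3/20) / (9/20) = 1/3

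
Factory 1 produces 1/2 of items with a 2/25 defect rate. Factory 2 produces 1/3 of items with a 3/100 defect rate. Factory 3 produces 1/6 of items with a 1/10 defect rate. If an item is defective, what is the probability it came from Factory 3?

Using Bayes' theorem:
P(F1) = 1/2, P(D|F1) = 2/25
P(F2) = 1/3, P(D|F2) = 3/100
P(F3) = 1/6, P(D|F3) = 1/10
P(D) = P(D|F1)P(F1) + P(D|F2)P(F2) + P(D|F3)P(F3)
     = \frac{1}{15}
P(F3|D) = P(D|F3)P(F3) / P(D)
= \frac{1}{4}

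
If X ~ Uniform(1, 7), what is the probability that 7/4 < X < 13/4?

P(7/4 < X < 13/4) = ∫_{7/4}^{13/4} f(x) dx
where f(x) = \frac{1}{6}
= \frac{1}{4}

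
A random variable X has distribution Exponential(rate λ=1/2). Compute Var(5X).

For X ~ Exponential(rate λ=1/2):
Var(X) = 4
Var(5X) = (5)² × Var(X) = 25 × 4 = 100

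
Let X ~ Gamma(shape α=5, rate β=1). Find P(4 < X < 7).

P(4 < X < 7) = ∫_{4}^{7} f(x) dx
where f(x) = \frac{x^{4} e^{- x}}{24}
= \frac{-4553 + 824 e^{3}}{24 e^{7}}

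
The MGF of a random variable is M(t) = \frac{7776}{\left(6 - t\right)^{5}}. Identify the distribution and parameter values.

The MGF M(t) = \frac{7776}{\left(6 - t\right)^{5}} is the standard form for the Gamma distribution.
Comparing with the known MGF formula identifies: Gamma(shape α=5, rate β=6)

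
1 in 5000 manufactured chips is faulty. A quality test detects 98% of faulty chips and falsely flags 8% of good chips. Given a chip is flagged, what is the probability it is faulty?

Let D = the rare event, + = positive/flagged.
P(D) = 1/5000
P(+|D) = 98/100 = 49/50
P(+|D') = 8/100 = 2/25
P(+) = P(+|D)P(D) + P(+|D')P(D')
     = \frac{49}{50} × \frac{1}{5000} + \frac{2}{25} × \frac{4999}{5000}
     = \frac{4009}{50000}
P(D|+) = P(+|D)P(D)/P(+) = \frac{49}{20045}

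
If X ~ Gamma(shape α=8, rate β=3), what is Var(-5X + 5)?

For X ~ Gamma(shape α=8, rate β=3):
Var(X) = \frac{8}{9}
Var(-5X + 5) = (-5)² × Var(X) = 25 × \frac{8}{9} = \frac{200}{9}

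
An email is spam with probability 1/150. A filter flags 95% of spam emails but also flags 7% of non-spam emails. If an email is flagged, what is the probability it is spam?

Let D = the rare event, + = positive/flagged.
P(D) = 1/150
P(+|D) = 95/100 = 19/20
P(+|D') = 7/100
P(+) = P(+|D)P(D) + P(+|D')P(D')
     = \frac{19}{20} × \frac{1}{150} + \frac{7}{100} × \frac{149}{150}
     = \frac{569}{7500}
P(D|+) = P(+|D)P(D)/P(+) = \frac{95}{1138}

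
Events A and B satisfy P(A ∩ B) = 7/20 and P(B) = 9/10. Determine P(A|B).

P(A|B) = P(A ∩ B) / P(B)
= (7/20) / (9/10)
= 7/18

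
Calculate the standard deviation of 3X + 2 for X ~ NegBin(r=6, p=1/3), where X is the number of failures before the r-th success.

For X ~ NegBin(r=6, p=1/3), where X is the number of failures before the r-th success:
Var(X) = 36
SD(X) = √(Var(X)) = √(36) = 6
SD(3X + 2) = |3| × SD(X) = 3 × 6 = 18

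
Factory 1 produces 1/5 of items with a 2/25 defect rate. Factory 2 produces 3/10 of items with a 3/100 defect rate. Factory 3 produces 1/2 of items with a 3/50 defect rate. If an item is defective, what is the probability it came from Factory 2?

Using Bayes' theorem:
P(F1) = 1/5, P(D|F1) = 2/25
P(F2) = 3/10, P(D|F2) = 3/100
P(F3) = 1/2, P(D|F3) = 3/50
P(D) = P(D|F1)P(F1) + P(D|F2)P(F2) + P(D|F3)P(F3)
     = \frac{11}{200}
P(F2|D) = P(D|F2)P(F2) / P(D)
= \frac{9}{55}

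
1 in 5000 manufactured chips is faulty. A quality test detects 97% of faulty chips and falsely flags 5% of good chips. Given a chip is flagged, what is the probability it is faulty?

Let D = the rare event, + = positive/flagged.
P(D) = 1/5000
P(+|D) = 97/100
P(+|D') = 5/100 = 1/20
P(+) = P(+|D)P(D) + P(+|D')P(D')
     = \frac{97}{100} × \frac{1}{5000} + \frac{1}{20} × \frac{4999}{5000}
     = \frac{6273}{125000}
P(D|+) = P(+|D)P(D)/P(+) = \frac{97}{25092}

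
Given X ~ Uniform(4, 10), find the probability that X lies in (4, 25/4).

P(4 < X < 25/4) = ∫_{4}^{25/4} f(x) dx
where f(x) = \frac{1}{6}
= \frac{3}{8}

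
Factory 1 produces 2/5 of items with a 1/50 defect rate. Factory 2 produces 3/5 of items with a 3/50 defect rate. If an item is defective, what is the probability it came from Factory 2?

Using Bayes' theorem:
P(F1) = 2/5, P(D|F1) = 1/50
P(F2) = 3/5, P(D|F2) = 3/50
P(D) = P(D|F1)P(F1) + P(D|F2)P(F2)
     = \frac{11}{250}
P(F2|D) = P(D|F2)P(F2) / P(D)
= \frac{9}{11}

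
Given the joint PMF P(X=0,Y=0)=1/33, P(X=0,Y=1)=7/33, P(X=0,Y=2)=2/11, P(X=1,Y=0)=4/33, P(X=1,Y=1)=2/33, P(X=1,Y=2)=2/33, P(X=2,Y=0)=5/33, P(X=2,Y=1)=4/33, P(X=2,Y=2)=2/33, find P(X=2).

P(X=2) = P(X=2,Y=0) + P(X=2,Y=1) + P(X=2,Y=2)
= 5/33 + 4/33 + 2/33
= 1/3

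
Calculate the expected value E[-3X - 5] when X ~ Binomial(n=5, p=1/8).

For X ~ Binomial(n=5, p=1/8):
E[X] = \frac{5}{8}
E[-3X - 5] = -3 × E[X] - 5 = - \frac{55}{8}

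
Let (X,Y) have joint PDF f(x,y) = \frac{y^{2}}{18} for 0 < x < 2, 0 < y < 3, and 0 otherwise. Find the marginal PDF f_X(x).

f_X(x) = ∫_0^3 f(x,y) dy
= ∫_0^3 \frac{y^{2}}{18} dy
= \frac{1}{2} for 0 < x < 2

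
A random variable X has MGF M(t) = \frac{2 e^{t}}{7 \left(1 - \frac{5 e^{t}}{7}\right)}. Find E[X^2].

To find E[X^2], compute M^(2)(0):
M^(1)(t) = \frac{2 e^{t}}{7 \left(1 - \frac{5 e^{t}}{7}\right)} + \frac{10 e^{2 t}}{49 \left(1 - \frac{5 e^{t}}{7}\right)^{2}}
M^(2)(t) = \frac{2 e^{t}}{7 \left(1 - \frac{5 e^{t}}{7}\right)} + \frac{30 e^{2 t}}{49 \left(1 - \frac{5 e^{t}}{7}\right)^{2}} + \frac{100 e^{3 t}}{343 \left(1 - \frac{5 e^{t}}{7}\right)^{3}}
M^(2)(0) = 21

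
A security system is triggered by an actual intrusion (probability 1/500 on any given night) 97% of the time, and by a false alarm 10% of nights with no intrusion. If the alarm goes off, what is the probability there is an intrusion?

Let D = the rare event, + = positive/flagged.
P(D) = 1/500
P(+|D) = 97/100
P(+|D') = 10/100 = 1/10
P(+) = P(+|D)P(D) + P(+|D')P(D')
     = \frac{97}{100} × \frac{1}{500} + \frac{1}{10} × \frac{499}{500}
     = \frac{5087}{50000}
P(D|+) = P(+|D)P(D)/P(+) = \frac{97}{5087}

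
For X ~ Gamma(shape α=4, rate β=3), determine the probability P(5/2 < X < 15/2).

P(5/2 < X < 15/2) = ∫_{5/2}^{15/2} f(x) dx
where f(x) = \frac{27 x^{3} e^{- 3 x}}{2}
= \frac{-34801 + 1711 e^{15}}{16 e^{\frac{45}{2}}}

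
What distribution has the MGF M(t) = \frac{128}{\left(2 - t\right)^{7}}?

The MGF M(t) = \frac{128}{\left(2 - t\right)^{7}} is the standard form for the Gamma distribution.
Comparing with the known MGF formula identifies: Gamma(shape α=7, rate β=2)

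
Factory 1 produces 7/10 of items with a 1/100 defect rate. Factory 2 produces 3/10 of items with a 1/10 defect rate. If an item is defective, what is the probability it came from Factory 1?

Using Bayes' theorem:
P(F1) = 7/10, P(D|F1) = 1/100
P(F2) = 3/10, P(D|F2) = 1/10
P(D) = P(D|F1)P(F1) + P(D|F2)P(F2)
     = \frac{37}{1000}
P(F1|D) = P(D|F1)P(F1) / P(D)
= \frac{7}{37}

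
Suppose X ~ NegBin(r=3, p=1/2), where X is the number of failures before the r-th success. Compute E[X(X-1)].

E[X(X-1)] = E[X² - X] = E[X²] - E[X]
E[X] = 3
E[X²] = Var(X) + (E[X])² = 6 + (3)² = 15
E[X(X-1)] = 15 - 3 = 12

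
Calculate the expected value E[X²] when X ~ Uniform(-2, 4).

Using the identity E[X²] = Var(X) + (E[X])²:
E[X] = 1
Var(X) = 3
E[X²] = 3 + (1)²
= 4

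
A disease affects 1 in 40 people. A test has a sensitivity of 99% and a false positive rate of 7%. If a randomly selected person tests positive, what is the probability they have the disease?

Let D = the rare event, + = positive/flagged.
P(D) = 1/40
P(+|D) = 99/100
P(+|D') = 7/100
P(+) = P(+|D)P(D) + P(+|D')P(D')
     = \frac{99}{100} × \frac{1}{40} + \frac{7}{100} × \frac{39}{40}
     = \frac{93}{1000}
P(D|+) = P(+|D)P(D)/P(+) = \frac{33}{124}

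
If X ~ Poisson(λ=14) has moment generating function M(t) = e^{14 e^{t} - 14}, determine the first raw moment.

To find E[X], compute M^(1)(0):
M^(1)(t) = 14 e^{t} e^{14 e^{t} - 14}
M^(1)(0) = 14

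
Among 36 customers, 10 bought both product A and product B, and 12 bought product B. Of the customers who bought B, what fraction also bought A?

P(A ∩ B) = 10/36 = 5/18
P(B) = 12/36 = 1/3
P(A|B) = P(A ∩ B) / P(B) = (5/18) / (1/3) = 5/6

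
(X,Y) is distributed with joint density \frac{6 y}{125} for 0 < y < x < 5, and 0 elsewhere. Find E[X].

f_X(x) = ∫_0^x \frac{6 y}{125} dy = \frac{3 x^{2}}{125}
E[X] = ∫_0^5 x × (\frac{3 x^{2}}{125}) dx = \frac{15}{4}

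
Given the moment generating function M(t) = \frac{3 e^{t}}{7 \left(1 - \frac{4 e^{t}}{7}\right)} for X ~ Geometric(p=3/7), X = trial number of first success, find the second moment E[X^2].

To find E[X^2], compute M^(2)(0):
M^(1)(t) = \frac{3 e^{t}}{7 \left(1 - \frac{4 e^{t}}{7}\right)} + \frac{12 e^{2 t}}{49 \left(1 - \frac{4 e^{t}}{7}\right)^{2}}
M^(2)(t) = \frac{3 e^{t}}{7 \left(1 - \frac{4 e^{t}}{7}\right)} + \frac{36 e^{2 t}}{49 \left(1 - \frac{4 e^{t}}{7}\right)^{2}} + \frac{96 e^{3 t}}{343 \left(1 - \frac{4 e^{t}}{7}\right)^{3}}
M^(2)(0) = \frac{77}{9}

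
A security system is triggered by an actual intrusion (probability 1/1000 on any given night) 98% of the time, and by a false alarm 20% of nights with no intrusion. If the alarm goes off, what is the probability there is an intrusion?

Let D = the rare event, + = positive/flagged.
P(D) = 1/1000
P(+|D) = 98/100 = 49/50
P(+|D') = 20/100 = 1/5
P(+) = P(+|D)P(D) + P(+|D')P(D')
     = \frac{49}{50} × \frac{1}{1000} + \frac{1}{5} × \frac{999}{1000}
     = \frac{10039}{50000}
P(D|+) = P(+|D)P(D)/P(+) = \frac{49}{10039}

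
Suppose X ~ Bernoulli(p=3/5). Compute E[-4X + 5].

For X ~ Bernoulli(p=3/5):
E[X] = \frac{3}{5}
E[-4X + 5] = -4 × E[X] + 5 = \frac{13}{5}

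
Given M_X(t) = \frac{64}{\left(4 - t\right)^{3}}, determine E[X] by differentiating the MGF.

To find E[X], compute M^(1)(0):
M^(1)(t) = \frac{192}{\left(4 - t\right)^{4}}
M^(1)(0) = \frac{3}{4}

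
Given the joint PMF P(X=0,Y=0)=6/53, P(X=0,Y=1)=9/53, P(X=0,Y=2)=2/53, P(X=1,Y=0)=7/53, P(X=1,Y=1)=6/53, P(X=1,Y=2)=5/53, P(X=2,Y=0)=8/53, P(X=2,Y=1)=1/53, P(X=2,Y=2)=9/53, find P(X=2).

P(X=2) = P(X=2,Y=0) + P(X=2,Y=1) + P(X=2,Y=2)
= 8/53 + 1/53 + 9/53
= 18/53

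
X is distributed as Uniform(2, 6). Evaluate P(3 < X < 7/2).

P(3 < X < 7/2) = ∫_{3}^{7/2} f(x) dx
where f(x) = \frac{1}{4}
= \frac{1}{8}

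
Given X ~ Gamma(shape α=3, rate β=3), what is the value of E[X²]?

Using the identity E[X²] = Var(X) + (E[X])²:
E[X] = 1
Var(X) = \frac{1}{3}
E[X²] = \frac{1}{3} + (1)²
= \frac{4}{3}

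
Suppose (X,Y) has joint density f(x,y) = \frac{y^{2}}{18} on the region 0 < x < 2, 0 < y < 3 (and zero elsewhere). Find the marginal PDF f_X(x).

f_X(x) = ∫_0^3 f(x,y) dy
= ∫_0^3 \frac{y^{2}}{18} dy
= \frac{1}{2} for 0 < x < 2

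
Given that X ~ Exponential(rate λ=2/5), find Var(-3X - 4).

For X ~ Exponential(rate λ=2/5):
Var(X) = \frac{25}{4}
Var(-3X - 4) = (-3)² × Var(X) = 9 × \frac{25}{4} = \frac{225}{4}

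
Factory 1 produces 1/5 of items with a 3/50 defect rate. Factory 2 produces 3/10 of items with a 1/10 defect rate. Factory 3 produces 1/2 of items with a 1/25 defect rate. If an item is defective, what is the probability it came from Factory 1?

Using Bayes' theorem:
P(F1) = 1/5, P(D|F1) = 3/50
P(F2) = 3/10, P(D|F2) = 1/10
P(F3) = 1/2, P(D|F3) = 1/25
P(D) = P(D|F1)P(F1) + P(D|F2)P(F2) + P(D|F3)P(F3)
     = \frac{31}{500}
P(F1|D) = P(D|F1)P(F1) / P(D)
= \frac{6}{31}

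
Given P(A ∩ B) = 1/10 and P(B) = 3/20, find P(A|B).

P(A|B) = P(A ∩ B) / P(B)
= (1/10) / (3/20)
= 2/3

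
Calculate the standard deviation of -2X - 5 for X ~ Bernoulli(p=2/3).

For X ~ Bernoulli(p=2/3):
Var(X) = \frac{2}{9}
SD(X) = √(Var(X)) = √(\frac{2}{9}) = \frac{\sqrt{2}}{3}
SD(-2X - 5) = |-2| × SD(X) = 2 × \frac{\sqrt{2}}{3} = \frac{2 \sqrt{2}}{3}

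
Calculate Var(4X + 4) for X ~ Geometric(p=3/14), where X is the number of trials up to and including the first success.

For X ~ Geometric(p=3/14), where X is the number of trials up to and including the first success:
Var(X) = \frac{154}{9}
Var(4X + 4) = (4)² × Var(X) = 16 × \frac{154}{9} = \frac{2464}{9}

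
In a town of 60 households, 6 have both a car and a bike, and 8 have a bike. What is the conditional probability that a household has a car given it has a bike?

P(A ∩ B) = 6/60 = 1/10
P(B) = 8/60 = 2/15
P(A|B) = P(A ∩ B) / P(B) = (1/10) / (2/15) = 3/4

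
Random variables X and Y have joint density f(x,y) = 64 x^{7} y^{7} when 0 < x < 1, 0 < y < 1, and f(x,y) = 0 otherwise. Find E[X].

E[X] = ∫_0^1 ∫_0^1 x × f(x,y) dy dx
= ∫_0^1 ∫_0^1 x × (64 x^{7} y^{7}) dy dx
= \frac{8}{9}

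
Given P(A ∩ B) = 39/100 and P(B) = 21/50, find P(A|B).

P(A|B) = P(A ∩ B) / P(B)
= (39/100) / (21/50)
= 13/14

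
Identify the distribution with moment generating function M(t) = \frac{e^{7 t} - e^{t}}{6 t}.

The MGF M(t) = \frac{e^{7 t} - e^{t}}{6 t} is the standard form for the Uniform distribution.
Comparing with the known MGF formula identifies: Uniform(1, 7)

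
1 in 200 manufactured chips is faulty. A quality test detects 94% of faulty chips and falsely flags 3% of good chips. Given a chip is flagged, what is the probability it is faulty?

Let D = the rare event, + = positive/flagged.
P(D) = 1/200
P(+|D) = 94/100 = 47/50
P(+|D') = 3/100
P(+) = P(+|D)P(D) + P(+|D')P(D')
     = \frac{47}{50} × \frac{1}{200} + \frac{3}{100} × \frac{199}{200}
     = \frac{691}{20000}
P(D|+) = P(+|D)P(D)/P(+) = \frac{94}{691}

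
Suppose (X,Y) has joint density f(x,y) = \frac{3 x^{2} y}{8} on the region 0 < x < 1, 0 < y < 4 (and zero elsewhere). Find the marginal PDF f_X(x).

f_X(x) = ∫_0^4 f(x,y) dy
= ∫_0^4 \frac{3 x^{2} y}{8} dy
= 3 x^{2} for 0 < x < 1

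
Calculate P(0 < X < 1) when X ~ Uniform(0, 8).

P(0 < X < 1) = ∫_{0}^{1} f(x) dx
where f(x) = \frac{1}{8}
= \frac{1}{8}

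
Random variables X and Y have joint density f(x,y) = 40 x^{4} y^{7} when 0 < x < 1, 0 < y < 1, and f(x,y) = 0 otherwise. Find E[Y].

E[Y] = ∫_0^1 ∫_0^1 y × f(x,y) dx dy
= \frac{8}{9}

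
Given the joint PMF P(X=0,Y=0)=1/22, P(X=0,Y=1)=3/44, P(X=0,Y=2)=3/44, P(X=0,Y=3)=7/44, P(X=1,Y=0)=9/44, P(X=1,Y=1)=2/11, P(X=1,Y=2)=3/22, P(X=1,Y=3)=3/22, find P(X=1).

P(X=1) = P(X=1,Y=0) + P(X=1,Y=1) + P(X=1,Y=2) + P(X=1,Y=3)
= 9/44 + 2/11 + 3/22 + 3/22
= 29/44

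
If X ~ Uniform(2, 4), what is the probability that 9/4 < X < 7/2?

P(9/4 < X < 7/2) = ∫_{9/4}^{7/2} f(x) dx
where f(x) = \frac{1}{2}
= \frac{5}{8}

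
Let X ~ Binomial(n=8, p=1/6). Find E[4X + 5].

For X ~ Binomial(n=8, p=1/6):
E[X] = \frac{4}{3}
E[4X + 5] = 4 × E[X] + 5 = \frac{31}{3}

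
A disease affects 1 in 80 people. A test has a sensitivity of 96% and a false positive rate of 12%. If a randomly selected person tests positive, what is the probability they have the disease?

Let D = the rare event, + = positive/flagged.
P(D) = 1/80
P(+|D) = 96/100 = 24/25
P(+|D') = 12/100 = 3/25
P(+) = P(+|D)P(D) + P(+|D')P(D')
     = \frac{24}{25} × \frac{1}{80} + \frac{3}{25} × \frac{79}{80}
     = \frac{261}{2000}
P(D|+) = P(+|D)P(D)/P(+) = \frac{8}{87}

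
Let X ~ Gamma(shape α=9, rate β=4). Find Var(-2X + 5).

For X ~ Gamma(shape α=9, rate β=4):
Var(X) = \frac{9}{16}
Var(-2X + 5) = (-2)² × Var(X) = 4 × \frac{9}{16} = \frac{9}{4}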